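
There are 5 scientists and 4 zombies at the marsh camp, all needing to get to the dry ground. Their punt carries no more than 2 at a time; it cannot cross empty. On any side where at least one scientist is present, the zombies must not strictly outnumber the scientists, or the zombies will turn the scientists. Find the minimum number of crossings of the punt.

Counting alone: each trip to the dry ground takes at most 2 across and each return brings at least 1 back, so after t trips out (and t−1 returns) at most 2t − (t−1) of the 9 are across; that first reaches 9 at t = 8, so at least 15 crossings are needed.
The plan below uses exactly 15 crossings, so it is optimal:
1. 2 zombies → the dry ground.  (the marsh camp: 5S 2Z; the dry ground: 0S 2Z)
2. 1 zombie ← the marsh camp.  (the marsh camp: 5S 3Z; the dry ground: 0S 1Z)
3. 2 zombies → the dry ground.  (the marsh camp: 5S 1Z; the dry ground: 0S 3Z)
4. 1 zombie ← the marsh camp.  (the marsh camp: 5S 2Z; the dry ground: 0S 2Z)
5. 2 scientists → the dry ground.  (the marsh camp: 3S 2Z; the dry ground: 2S 2Z)
6. 1 zombie ← the marsh camp.  (the marsh camp: 3S 3Z; the dry ground: 2S 1Z)
7. 1 scientist and 1 zombie → the dry ground.  (the marsh camp: 2S 2Z; the dry ground: 3S 2Z)
8. 1 scientist ← the marsh camp.  (the marsh camp: 3S 2Z; the dry ground: 2S 2Z)
9. 1 scientist and 1 zombie → the dry ground.  (the marsh camp: 2S 1Z; the dry ground: 3S 3Z)
10. 1 zombie ← the marsh camp.  (the marsh camp: 2S 2Z; the dry ground: 3S 2Z)
11. 1 scientist and 1 zombie → the dry ground.  (the marsh camp: 1S 1Z; the dry ground: 4S 3Z)
12. 1 scientist ← the marsh camp.  (the marsh camp: 2S 1Z; the dry ground: 3S 3Z)
13. 1 scientist and 1 zombie → the dry ground.  (the marsh camp: 1S 0Z; the dry ground: 4S 4Z)
14. 1 zombie ← the marsh camp.  (the marsh camp: 1S 1Z; the dry ground: 4S 3Z)
15. 1 scientist and 1 zombie → the dry ground.  (the marsh camp: 0S 0Z; the dry ground: 5S 4Z)

15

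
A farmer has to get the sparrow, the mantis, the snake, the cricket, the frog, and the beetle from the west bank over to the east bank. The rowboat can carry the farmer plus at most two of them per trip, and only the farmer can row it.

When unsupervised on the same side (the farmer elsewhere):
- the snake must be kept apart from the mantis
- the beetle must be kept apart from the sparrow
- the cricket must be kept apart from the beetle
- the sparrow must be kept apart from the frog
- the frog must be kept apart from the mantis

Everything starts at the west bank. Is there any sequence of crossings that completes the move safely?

Whatever the first load, the items left behind include a forbidden pair without the farmer. No opening move is safe, so no plan exists.

No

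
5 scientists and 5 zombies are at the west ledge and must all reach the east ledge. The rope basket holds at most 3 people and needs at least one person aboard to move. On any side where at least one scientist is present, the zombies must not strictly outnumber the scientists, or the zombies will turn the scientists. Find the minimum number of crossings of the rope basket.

Counting alone: each trip to the east ledge takes at most 3 across and each return brings at least 1 back, so after t trips out (and t−1 returns) at most 3t − (t−1) of the 10 are across; that first reaches 10 at t = 5, so at least 9 crossings are needed.
The safety rule pushes this higher. Following every safe sequence of crossings, the most of the 10 that can be at the east ledge as the rope basket arrives there on crossing 9 is 9 — never all 10.
So no plan with fewer than 11 crossings exists, and this one achieves 11:
1. 2 zombies → the east ledge.  (the west ledge: 5S 3Z; the east ledge: 0S 2Z)
2. 1 zombie ← the west ledge.  (the west ledge: 5S 4Z; the east ledge: 0S 1Z)
3. 3 zombies → the east ledge.  (the west ledge: 5S 1Z; the east ledge: 0S 4Z)
4. 1 zombie ← the west ledge.  (the west ledge: 5S 2Z; the east ledge: 0S 3Z)
5. 3 scientists → the east ledge.  (the west ledge: 2S 2Z; the east ledge: 3S 3Z)
6. 1 scientist and 1 zombie ← the west ledge.  (the west ledge: 3S 3Z; the east ledge: 2S 2Z)
7. 3 scientists → the east ledge.  (the west ledge: 0S 3Z; the east ledge: 5S 2Z)
8. 1 zombie ← the west ledge.  (the west ledge: 0S 4Z; the east ledge: 5S 1Z)
9. 2 zombies → the east ledge.  (the west ledge: 0S 2Z; the east ledge: 5S 3Z)
10. 1 zombie ← the west ledge.  (the west ledge: 0S 3Z; the east ledge: 5S 2Z)
11. 3 zombies → the east ledge.  (the west ledge: 0S 0Z; the east ledge: 5S 5Z)

11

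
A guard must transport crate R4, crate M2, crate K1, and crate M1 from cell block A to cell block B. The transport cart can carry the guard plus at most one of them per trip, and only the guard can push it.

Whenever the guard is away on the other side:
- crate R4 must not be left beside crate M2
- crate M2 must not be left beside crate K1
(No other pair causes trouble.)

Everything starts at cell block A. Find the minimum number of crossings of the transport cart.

Counting alone: the guard can take at most 1 across per trip to cell block B, so moving all 4 needs at least 4 loaded trips out, with a return between consecutive ones — at least 7 crossings.
The safety rule pushes this higher. Following every safe sequence of crossings, the most of the 4 that can be at cell block B as the transport cart arrives there on crossing 7 is 3 — never all 4.
So no plan with fewer than 9 crossings exists, and this one achieves 9:
1. Guard goes to cell block B with crate M2.  [cell block A: crate K1, crate M1, crate R4 | cell block B: crate M2]
2. Guard goes back to cell block A alone.  [cell block A: crate K1, crate M1, crate R4 | cell block B: crate M2]
3. Guard goes to cell block B with crate R4.  [cell block A: crate K1, crate M1 | cell block B: crate M2, crate R4]
4. Guard goes back to cell block A with crate M2.  [cell block A: crate K1, crate M1, crate M2 | cell block B: crate R4]
5. Guard goes to cell block B with crate K1.  [cell block A: crate M1, crate M2 | cell block B: crate K1, crate R4]
6. Guard goes back to cell block A alone.  [cell block A: crate M1, crate M2 | cell block B: crate K1, crate R4]
7. Guard goes to cell block B with crate M1.  [cell block A: crate M2 | cell block B: crate K1, crate M1, crate R4]
8. Guard goes back to cell block A alone.  [cell block A: crate M2 | cell block B: crate K1, crate M1, crate R4]
9. Guard goes to cell block B with crate M2.  [cell block A: — | cell block B: crate K1, crate M1, crate M2, crate R4]

9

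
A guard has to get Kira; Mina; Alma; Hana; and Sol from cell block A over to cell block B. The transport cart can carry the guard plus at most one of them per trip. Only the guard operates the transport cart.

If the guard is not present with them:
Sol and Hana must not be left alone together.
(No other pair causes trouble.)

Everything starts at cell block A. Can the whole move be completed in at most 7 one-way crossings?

Counting alone: the guard can take at most 1 across per trip to cell block B, so moving all 5 needs at least 5 loaded trips out, with a return between consecutive ones — at least 9 crossings.
Since 7 < 9, 7 crossings cannot be enough. (The shortest complete plan in fact takes 9:)
1. Guard goes to cell block B with Hana.  [cell block A: Alma, Kira, Mina, Sol | cell block B: Hana]
2. Guard goes back to cell block A alone.  [cell block A: Alma, Kira, Mina, Sol | cell block B: Hana]
3. Guard goes to cell block B with Kira.  [cell block A: Alma, Mina, Sol | cell block B: Hana, Kira]
4. Guard goes back to cell block A alone.  [cell block A: Alma, Mina, Sol | cell block B: Hana, Kira]
5. Guard goes to cell block B with Mina.  [cell block A: Alma, Sol | cell block B: Hana, Kira, Mina]
6. Guard goes back to cell block A alone.  [cell block A: Alma, Sol | cell block B: Hana, Kira, Mina]
7. Guard goes to cell block B with Alma.  [cell block A: Sol | cell block B: Alma, Hana, Kira, Mina]
8. Guard goes back to cell block A alone.  [cell block A: Sol | cell block B: Alma, Hana, Kira, Mina]
9. Guard goes to cell block B with Sol.  [cell block A: — | cell block B: Alma, Hana, Kira, Mina, Sol]

No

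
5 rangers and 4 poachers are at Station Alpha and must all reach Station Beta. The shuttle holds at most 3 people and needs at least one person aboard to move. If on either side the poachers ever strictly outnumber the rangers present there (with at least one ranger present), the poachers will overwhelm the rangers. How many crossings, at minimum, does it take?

7

Counting alone: each trip to Station Beta takes at most 3 across and each return brings at least 1 back, so after t trips out (and t−1 returns) at most 3t − (t−1) of the 9 are across; that first reaches 9 at t = 4, so at least 7 crossings are needed.
The plan below uses exactly 7 crossings, so it is optimal:
1. 3 poachers → Station Beta.  (Station Alpha: 5R 1P; Station Beta: 0R 3P)
2. 1 poacher ← Station Alpha.  (Station Alpha: 5R 2P; Station Beta: 0R 2P)
3. 3 rangers → Station Beta.  (Station Alpha: 2R 2P; Station Beta: 3R 2P)
4. 1 ranger ← Station Alpha.  (Station Alpha: 3R 2P; Station Beta: 2R 2P)
5. 2 rangers and 1 poacher → Station Beta.  (Station Alpha: 1R 1P; Station Beta: 4R 3P)
6. 1 ranger ← Station Alpha.  (Station Alpha: 2R 1P; Station Beta: 3R 3P)
7. 2 rangers and 1 poacher → Station Beta.  (Station Alpha: 0R 0P; Station Beta: 5R 4P)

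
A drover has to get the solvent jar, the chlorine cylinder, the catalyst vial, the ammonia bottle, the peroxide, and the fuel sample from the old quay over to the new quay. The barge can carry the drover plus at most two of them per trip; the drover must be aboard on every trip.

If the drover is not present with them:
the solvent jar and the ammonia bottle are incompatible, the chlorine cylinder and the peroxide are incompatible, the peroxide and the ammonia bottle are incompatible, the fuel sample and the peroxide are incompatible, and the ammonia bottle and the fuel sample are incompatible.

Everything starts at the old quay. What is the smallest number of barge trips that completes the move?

9

Counting alone: the drover can take at most 2 across per trip to the new quay, so moving all 6 needs at least 3 loaded trips out, with a return between consecutive ones — at least 5 crossings.
The safety rule pushes this higher. Following every safe sequence of crossings, the most of the 6 that can be at the new quay as the barge arrives there on crossings 5, 7 is 4, 5 respectively — never all 6.
So no plan with fewer than 9 crossings exists, and this one achieves 9:
1. Drover goes to the new quay with the ammonia bottle and the peroxide.
2. Drover goes back to the old quay with the ammonia bottle.
3. Drover goes to the new quay with the ammonia bottle and the solvent jar.
4. Drover goes back to the old quay with the ammonia bottle.
5. Drover goes to the new quay with the chlorine cylinder and the fuel sample.
6. Drover goes back to the old quay with the peroxide.
7. Drover goes to the new quay with the ammonia bottle and the catalyst vial.
8. Drover goes back to the old quay with the ammonia bottle.
9. Drover goes to the new quay with the ammonia bottle and the peroxide.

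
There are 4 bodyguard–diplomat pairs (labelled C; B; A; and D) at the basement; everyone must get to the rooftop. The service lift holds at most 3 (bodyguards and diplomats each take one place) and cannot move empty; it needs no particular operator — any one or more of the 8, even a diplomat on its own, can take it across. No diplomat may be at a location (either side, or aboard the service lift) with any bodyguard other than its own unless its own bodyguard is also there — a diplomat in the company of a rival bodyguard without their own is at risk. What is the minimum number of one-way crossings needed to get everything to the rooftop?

9

Counting alone: each trip to the rooftop takes at most 3 across and each return brings at least 1 back, so after t trips out (and t−1 returns) at most 3t − (t−1) of the 8 are across; that first reaches 8 at t = 4, so at least 7 crossings are needed.
The safety rule pushes this higher. Following every safe sequence of crossings, the most of the 8 that can be at the rooftop as the service lift arrives there on crossing 7 is 7 — never all 8.
So no plan with fewer than 9 crossings exists, and this one achieves 9:
1. bodyguard C and diplomat C cross → the rooftop.
2. bodyguard C crosses ← the basement.
3. bodyguard B, bodyguard C, and diplomat B cross → the rooftop.
4. bodyguard C and diplomat C cross ← the basement.
5. bodyguard A, bodyguard C, and bodyguard D cross → the rooftop.
6. diplomat B crosses ← the basement.
7. diplomat B and diplomat C cross → the rooftop.
8. diplomat C crosses ← the basement.
9. diplomat A, diplomat C, and diplomat D cross → the rooftop.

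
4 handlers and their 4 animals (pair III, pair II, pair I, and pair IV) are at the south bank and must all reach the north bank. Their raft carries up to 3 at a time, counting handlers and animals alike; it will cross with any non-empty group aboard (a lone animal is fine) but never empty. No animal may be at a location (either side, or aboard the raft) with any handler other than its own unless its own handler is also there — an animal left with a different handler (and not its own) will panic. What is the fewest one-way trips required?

9

Counting alone: each trip to the north bank takes at most 3 across and each return brings at least 1 back, so after t trips out (and t−1 returns) at most 3t − (t−1) of the 8 are across; that first reaches 8 at t = 4, so at least 7 crossings are needed.
The safety rule pushes this higher. Following every safe sequence of crossings, the most of the 8 that can be at the north bank as the raft arrives there on crossing 7 is 7 — never all 8.
So no plan with fewer than 9 crossings exists, and this one achieves 9:
1. animal III and handler III cross → the north bank.
2. handler III crosses ← the south bank.
3. animal II, handler II, and handler III cross → the north bank.
4. animal III and handler III cross ← the south bank.
5. handler I, handler III, and handler IV cross → the north bank.
6. animal II crosses ← the south bank.
7. animal II and animal III cross → the north bank.
8. animal III crosses ← the south bank.
9. animal I, animal III, and animal IV cross → the north bank.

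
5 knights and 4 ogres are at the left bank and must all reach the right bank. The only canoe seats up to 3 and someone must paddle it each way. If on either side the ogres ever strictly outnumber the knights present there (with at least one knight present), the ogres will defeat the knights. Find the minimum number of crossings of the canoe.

Counting alone: each trip to the right bank takes at most 3 across and each return brings at least 1 back, so after t trips out (and t−1 returns) at most 3t − (t−1) of the 9 are across; that first reaches 9 at t = 4, so at least 7 crossings are needed.
The plan below uses exactly 7 crossings, so it is optimal:
1. 3 ogres → the right bank.  (the left bank: 5K 1O; the right bank: 0K 3O)
2. 1 ogre ← the left bank.  (the left bank: 5K 2O; the right bank: 0K 2O)
3. 3 knights → the right bank.  (the left bank: 2K 2O; the right bank: 3K 2O)
4. 1 knight ← the left bank.  (the left bank: 3K 2O; the right bank: 2K 2O)
5. 2 knights and 1 ogre → the right bank.  (the left bank: 1K 1O; the right bank: 4K 3O)
6. 1 knight ← the left bank.  (the left bank: 2K 1O; the right bank: 3K 3O)
7. 2 knights and 1 ogre → the right bank.  (the left bank: 0K 0O; the right bank: 5K 4O)

7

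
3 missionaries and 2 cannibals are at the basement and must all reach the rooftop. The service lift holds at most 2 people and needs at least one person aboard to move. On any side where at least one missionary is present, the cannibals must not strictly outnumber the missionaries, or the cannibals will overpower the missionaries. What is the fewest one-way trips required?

7

Counting alone: each trip to the rooftop takes at most 2 across and each return brings at least 1 back, so after t trips out (and t−1 returns) at most 2t − (t−1) of the 5 are across; that first reaches 5 at t = 4, so at least 7 crossings are needed.
The plan below uses exactly 7 crossings, so it is optimal:
1. 2 cannibals → the rooftop.  (the basement: 3M 0C; the rooftop: 0M 2C)
2. 1 cannibal ← the basement.  (the basement: 3M 1C; the rooftop: 0M 1C)
3. 2 missionaries → the rooftop.  (the basement: 1M 1C; the rooftop: 2M 1C)
4. 1 missionary ← the basement.  (the basement: 2M 1C; the rooftop: 1M 1C)
5. 1 missionary and 1 cannibal → the rooftop.  (the basement: 1M 0C; the rooftop: 2M 2C)
6. 1 cannibal ← the basement.  (the basement: 1M 1C; the rooftop: 2M 1C)
7. 1 missionary and 1 cannibal → the rooftop.  (the basement: 0M 0C; the rooftop: 3M 2C)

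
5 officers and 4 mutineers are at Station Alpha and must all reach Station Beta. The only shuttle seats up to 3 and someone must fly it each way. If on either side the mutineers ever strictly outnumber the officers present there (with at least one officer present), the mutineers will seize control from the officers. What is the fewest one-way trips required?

7

Counting alone: each trip to Station Beta takes at most 3 across and each return brings at least 1 back, so after t trips out (and t−1 returns) at most 3t − (t−1) of the 9 are across; that first reaches 9 at t = 4, so at least 7 crossings are needed.
The plan below uses exactly 7 crossings, so it is optimal:
1. 3 mutineers → Station Beta.  (Station Alpha: 5O 1M; Station Beta: 0O 3M)
2. 1 mutineer ← Station Alpha.  (Station Alpha: 5O 2M; Station Beta: 0O 2M)
3. 3 officers → Station Beta.  (Station Alpha: 2O 2M; Station Beta: 3O 2M)
4. 1 officer ← Station Alpha.  (Station Alpha: 3O 2M; Station Beta: 2O 2M)
5. 2 officers and 1 mutineer → Station Beta.  (Station Alpha: 1O 1M; Station Beta: 4O 3M)
6. 1 officer ← Station Alpha.  (Station Alpha: 2O 1M; Station Beta: 3O 3M)
7. 2 officers and 1 mutineer → Station Beta.  (Station Alpha: 0O 0M; Station Beta: 5O 4M)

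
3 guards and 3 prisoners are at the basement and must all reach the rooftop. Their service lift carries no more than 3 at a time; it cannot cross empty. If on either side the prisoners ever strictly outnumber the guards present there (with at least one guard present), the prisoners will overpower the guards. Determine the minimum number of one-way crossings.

Counting alone: each trip to the rooftop takes at most 3 across and each return brings at least 1 back, so after t trips out (and t−1 returns) at most 3t − (t−1) of the 6 are across; that first reaches 6 at t = 3, so at least 5 crossings are needed.
The plan below uses exactly 5 crossings, so it is optimal:
1. 2 prisoners → the rooftop.  (the basement: 3G 1P; the rooftop: 0G 2P)
2. 1 prisoner ← the basement.  (the basement: 3G 2P; the rooftop: 0G 1P)
3. 3 guards → the rooftop.  (the basement: 0G 2P; the rooftop: 3G 1P)
4. 1 prisoner ← the basement.  (the basement: 0G 3P; the rooftop: 3G 0P)
5. 3 prisoners → the rooftop.  (the basement: 0G 0P; the rooftop: 3G 3P)

5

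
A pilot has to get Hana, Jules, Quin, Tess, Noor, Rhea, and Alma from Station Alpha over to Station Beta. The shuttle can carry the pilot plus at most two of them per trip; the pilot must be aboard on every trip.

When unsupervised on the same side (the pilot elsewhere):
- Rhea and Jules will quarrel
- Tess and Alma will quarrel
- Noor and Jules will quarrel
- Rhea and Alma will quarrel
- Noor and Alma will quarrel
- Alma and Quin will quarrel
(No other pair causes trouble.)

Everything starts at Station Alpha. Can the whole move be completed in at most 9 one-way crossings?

Yes

Yes — this plan uses 9 crossings (≤ 9):
1. Pilot goes to Station Beta with Alma and Jules.  [Station Alpha: Hana, Noor, Quin, Rhea, Tess | Station Beta: Alma, Jules]
2. Pilot goes back to Station Alpha alone.  [Station Alpha: Hana, Noor, Quin, Rhea, Tess | Station Beta: Alma, Jules]
3. Pilot goes to Station Beta with Hana.  [Station Alpha: Noor, Quin, Rhea, Tess | Station Beta: Alma, Hana, Jules]
4. Pilot goes back to Station Alpha alone.  [Station Alpha: Noor, Quin, Rhea, Tess | Station Beta: Alma, Hana, Jules]
5. Pilot goes to Station Beta with Quin and Tess.  [Station Alpha: Noor, Rhea | Station Beta: Alma, Hana, Jules, Quin, Tess]
6. Pilot goes back to Station Alpha with Alma.  [Station Alpha: Alma, Noor, Rhea | Station Beta: Hana, Jules, Quin, Tess]
7. Pilot goes to Station Beta with Noor and Rhea.  [Station Alpha: Alma | Station Beta: Hana, Jules, Noor, Quin, Rhea, Tess]
8. Pilot goes back to Station Alpha with Jules.  [Station Alpha: Alma, Jules | Station Beta: Hana, Noor, Quin, Rhea, Tess]
9. Pilot goes to Station Beta with Alma and Jules.  [Station Alpha: — | Station Beta: Alma, Hana, Jules, Noor, Quin, Rhea, Tess]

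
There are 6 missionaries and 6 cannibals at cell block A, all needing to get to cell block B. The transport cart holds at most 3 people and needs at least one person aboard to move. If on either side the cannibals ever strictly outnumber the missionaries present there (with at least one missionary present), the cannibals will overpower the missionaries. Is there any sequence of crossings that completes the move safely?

No

Following every safe sequence of crossings from the start, the most of the 12 that can be at cell block B as the transport cart arrives there on crossings 1, 3, 5 is 3, 5, 6 respectively; the best ever achieved is 6 of 12.
From crossing 7 on, no configuration arises that was not already reachable earlier: only 17 distinct safe configurations (who is on which side, and where the transport cart is) can ever be reached, none of them has everyone across, and every continuation just revisits them. They are: 0 missionaries + 0 cannibals across (transport cart back at the start); 0 missionaries + 1 cannibal across (transport cart there); 0 missionaries + 1 cannibal across (transport cart back at the start); 0 missionaries + 2 cannibals across (transport cart there); 0 missionaries + 2 cannibals across (transport cart back at the start); 0 missionaries + 3 cannibals across (transport cart there); 0 missionaries + 3 cannibals across (transport cart back at the start); 0 missionaries + 4 cannibals across (transport cart there); 0 missionaries + 4 cannibals across (transport cart back at the start); 0 missionaries + 5 cannibals across (transport cart there); 0 missionaries + 5 cannibals across (transport cart back at the start); 0 missionaries + 6 cannibals across (transport cart there); 1 missionary + 1 cannibal across (transport cart there); 1 missionary + 1 cannibal across (transport cart back at the start); 2 missionaries + 2 cannibals across (transport cart there); 2 missionaries + 2 cannibals across (transport cart back at the start); 3 missionaries + 3 cannibals across (transport cart there). So no valid plan exists.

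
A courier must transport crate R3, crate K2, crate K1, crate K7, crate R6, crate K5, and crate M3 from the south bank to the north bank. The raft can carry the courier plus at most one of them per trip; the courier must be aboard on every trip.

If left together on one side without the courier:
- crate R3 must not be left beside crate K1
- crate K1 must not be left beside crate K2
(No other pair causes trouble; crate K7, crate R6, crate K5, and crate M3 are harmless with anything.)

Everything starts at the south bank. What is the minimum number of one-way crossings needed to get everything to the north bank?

Counting alone: the courier can take at most 1 across per trip to the north bank, so moving all 7 needs at least 7 loaded trips out, with a return between consecutive ones — at least 13 crossings.
The safety rule pushes this higher. Following every safe sequence of crossings, the most of the 7 that can be at the north bank as the raft arrives there on crossing 13 is 6 — never all 7.
So no plan with fewer than 15 crossings exists, and this one achieves 15:
1. Courier goes to the north bank with crate K1.  [the south bank: crate K2, crate K5, crate K7, crate M3, crate R3, crate R6 | the north bank: crate K1]
2. Courier goes back to the south bank alone.  [the south bank: crate K2, crate K5, crate K7, crate M3, crate R3, crate R6 | the north bank: crate K1]
3. Courier goes to the north bank with crate R3.  [the south bank: crate K2, crate K5, crate K7, crate M3, crate R6 | the north bank: crate K1, crate R3]
4. Courier goes back to the south bank with crate K1.  [the south bank: crate K1, crate K2, crate K5, crate K7, crate M3, crate R6 | the north bank: crate R3]
5. Courier goes to the north bank with crate K2.  [the south bank: crate K1, crate K5, crate K7, crate M3, crate R6 | the north bank: crate K2, crate R3]
6. Courier goes back to the south bank alone.  [the south bank: crate K1, crate K5, crate K7, crate M3, crate R6 | the north bank: crate K2, crate R3]
7. Courier goes to the north bank with crate K7.  [the south bank: crate K1, crate K5, crate M3, crate R6 | the north bank: crate K2, crate K7, crate R3]
8. Courier goes back to the south bank alone.  [the south bank: crate K1, crate K5, crate M3, crate R6 | the north bank: crate K2, crate K7, crate R3]
9. Courier goes to the north bank with crate R6.  [the south bank: crate K1, crate K5, crate M3 | the north bank: crate K2, crate K7, crate R3, crate R6]
10. Courier goes back to the south bank alone.  [the south bank: crate K1, crate K5, crate M3 | the north bank: crate K2, crate K7, crate R3, crate R6]
11. Courier goes to the north bank with crate K5.  [the south bank: crate K1, crate M3 | the north bank: crate K2, crate K5, crate K7, crate R3, crate R6]
12. Courier goes back to the south bank alone.  [the south bank: crate K1, crate M3 | the north bank: crate K2, crate K5, crate K7, crate R3, crate R6]
13. Courier goes to the north bank with crate M3.  [the south bank: crate K1 | the north bank: crate K2, crate K5, crate K7, crate M3, crate R3, crate R6]
14. Courier goes back to the south bank alone.  [the south bank: crate K1 | the north bank: crate K2, crate K5, crate K7, crate M3, crate R3, crate R6]
15. Courier goes to the north bank with crate K1.  [the south bank: — | the north bank: crate K1, crate K2, crate K5, crate K7, crate M3, crate R3, crate R6]

15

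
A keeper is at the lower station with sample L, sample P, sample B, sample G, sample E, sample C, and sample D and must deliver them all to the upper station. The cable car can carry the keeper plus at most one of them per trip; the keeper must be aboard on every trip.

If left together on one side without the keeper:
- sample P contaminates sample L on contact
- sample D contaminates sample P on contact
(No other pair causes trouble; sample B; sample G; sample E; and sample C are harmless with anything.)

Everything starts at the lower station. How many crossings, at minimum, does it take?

Counting alone: the keeper can take at most 1 across per trip to the upper station, so moving all 7 needs at least 7 loaded trips out, with a return between consecutive ones — at least 13 crossings.
The safety rule pushes this higher. Following every safe sequence of crossings, the most of the 7 that can be at the upper station as the cable car arrives there on crossing 13 is 6 — never all 7.
So no plan with fewer than 15 crossings exists, and this one achieves 15:
1. Keeper goes to the upper station with sample P.  [the lower station: sample B, sample C, sample D, sample E, sample G, sample L | the upper station: sample P]
2. Keeper goes back to the lower station alone.  [the lower station: sample B, sample C, sample D, sample E, sample G, sample L | the upper station: sample P]
3. Keeper goes to the upper station with sample L.  [the lower station: sample B, sample C, sample D, sample E, sample G | the upper station: sample L, sample P]
4. Keeper goes back to the lower station with sample P.  [the lower station: sample B, sample C, sample D, sample E, sample G, sample P | the upper station: sample L]
5. Keeper goes to the upper station with sample D.  [the lower station: sample B, sample C, sample E, sample G, sample P | the upper station: sample D, sample L]
6. Keeper goes back to the lower station alone.  [the lower station: sample B, sample C, sample E, sample G, sample P | the upper station: sample D, sample L]
7. Keeper goes to the upper station with sample B.  [the lower station: sample C, sample E, sample G, sample P | the upper station: sample B, sample D, sample L]
8. Keeper goes back to the lower station alone.  [the lower station: sample C, sample E, sample G, sample P | the upper station: sample B, sample D, sample L]
9. Keeper goes to the upper station with sample G.  [the lower station: sample C, sample E, sample P | the upper station: sample B, sample D, sample G, sample L]
10. Keeper goes back to the lower station alone.  [the lower station: sample C, sample E, sample P | the upper station: sample B, sample D, sample G, sample L]
11. Keeper goes to the upper station with sample E.  [the lower station: sample C, sample P | the upper station: sample B, sample D, sample E, sample G, sample L]
12. Keeper goes back to the lower station alone.  [the lower station: sample C, sample P | the upper station: sample B, sample D, sample E, sample G, sample L]
13. Keeper goes to the upper station with sample C.  [the lower station: sample P | the upper station: sample B, sample C, sample D, sample E, sample G, sample L]
14. Keeper goes back to the lower station alone.  [the lower station: sample P | the upper station: sample B, sample C, sample D, sample E, sample G, sample L]
15. Keeper goes to the upper station with sample P.  [the lower station: — | the upper station: sample B, sample C, sample D, sample E, sample G, sample L, sample P]

15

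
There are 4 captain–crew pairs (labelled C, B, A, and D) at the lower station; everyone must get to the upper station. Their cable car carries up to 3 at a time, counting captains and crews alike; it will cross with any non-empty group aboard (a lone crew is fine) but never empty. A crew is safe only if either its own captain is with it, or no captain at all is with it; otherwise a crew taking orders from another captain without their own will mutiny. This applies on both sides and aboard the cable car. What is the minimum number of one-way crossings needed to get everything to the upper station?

Counting alone: each trip to the upper station takes at most 3 across and each return brings at least 1 back, so after t trips out (and t−1 returns) at most 3t − (t−1) of the 8 are across; that first reaches 8 at t = 4, so at least 7 crossings are needed.
The safety rule pushes this higher. Following every safe sequence of crossings, the most of the 8 that can be at the upper station as the cable car arrives there on crossing 7 is 7 — never all 8.
So no plan with fewer than 9 crossings exists, and this one achieves 9:
1. captain C and crew C cross → the upper station.
2. captain C crosses ← the lower station.
3. captain B, captain C, and crew B cross → the upper station.
4. captain C and crew C cross ← the lower station.
5. captain A, captain C, and captain D cross → the upper station.
6. crew B crosses ← the lower station.
7. crew B and crew C cross → the upper station.
8. crew C crosses ← the lower station.
9. crew A, crew C, and crew D cross → the upper station.

9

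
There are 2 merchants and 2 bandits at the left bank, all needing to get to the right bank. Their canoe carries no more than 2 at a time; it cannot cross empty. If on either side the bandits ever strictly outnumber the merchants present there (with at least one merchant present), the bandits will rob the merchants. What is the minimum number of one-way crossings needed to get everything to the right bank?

Counting alone: each trip to the right bank takes at most 2 across and each return brings at least 1 back, so after t trips out (and t−1 returns) at most 2t − (t−1) of the 4 are across; that first reaches 4 at t = 3, so at least 5 crossings are needed.
The plan below uses exactly 5 crossings, so it is optimal:
1. 2 bandits → the right bank.  (the left bank: 2M 0B; the right bank: 0M 2B)
2. 1 bandit ← the left bank.  (the left bank: 2M 1B; the right bank: 0M 1B)
3. 2 merchants → the right bank.  (the left bank: 0M 1B; the right bank: 2M 1B)
4. 1 bandit ← the left bank.  (the left bank: 0M 2B; the right bank: 2M 0B)
5. 2 bandits → the right bank.  (the left bank: 0M 0B; the right bank: 2M 2B)

5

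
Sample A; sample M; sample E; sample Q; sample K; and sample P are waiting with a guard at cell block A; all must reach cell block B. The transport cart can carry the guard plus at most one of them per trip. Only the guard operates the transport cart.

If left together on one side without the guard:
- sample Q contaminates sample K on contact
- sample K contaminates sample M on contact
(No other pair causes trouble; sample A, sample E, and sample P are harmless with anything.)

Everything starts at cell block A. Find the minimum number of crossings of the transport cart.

13

Counting alone: the guard can take at most 1 across per trip to cell block B, so moving all 6 needs at least 6 loaded trips out, with a return between consecutive ones — at least 11 crossings.
The safety rule pushes this higher. Following every safe sequence of crossings, the most of the 6 that can be at cell block B as the transport cart arrives there on crossing 11 is 5 — never all 6.
So no plan with fewer than 13 crossings exists, and this one achieves 13:
1. Guard goes to cell block B with sample K.  [cell block A: sample A, sample E, sample M, sample P, sample Q | cell block B: sample K]
2. Guard goes back to cell block A alone.  [cell block A: sample A, sample E, sample M, sample P, sample Q | cell block B: sample K]
3. Guard goes to cell block B with sample A.  [cell block A: sample E, sample M, sample P, sample Q | cell block B: sample A, sample K]
4. Guard goes back to cell block A alone.  [cell block A: sample E, sample M, sample P, sample Q | cell block B: sample A, sample K]
5. Guard goes to cell block B with sample M.  [cell block A: sample E, sample P, sample Q | cell block B: sample A, sample K, sample M]
6. Guard goes back to cell block A with sample K.  [cell block A: sample E, sample K, sample P, sample Q | cell block B: sample A, sample M]
7. Guard goes to cell block B with sample Q.  [cell block A: sample E, sample K, sample P | cell block B: sample A, sample M, sample Q]
8. Guard goes back to cell block A alone.  [cell block A: sample E, sample K, sample P | cell block B: sample A, sample M, sample Q]
9. Guard goes to cell block B with sample E.  [cell block A: sample K, sample P | cell block B: sample A, sample E, sample M, sample Q]
10. Guard goes back to cell block A alone.  [cell block A: sample K, sample P | cell block B: sample A, sample E, sample M, sample Q]
11. Guard goes to cell block B with sample P.  [cell block A: sample K | cell block B: sample A, sample E, sample M, sample P, sample Q]
12. Guard goes back to cell block A alone.  [cell block A: sample K | cell block B: sample A, sample E, sample M, sample P, sample Q]
13. Guard goes to cell block B with sample K.  [cell block A: — | cell block B: sample A, sample E, sample K, sample M, sample P, sample Q]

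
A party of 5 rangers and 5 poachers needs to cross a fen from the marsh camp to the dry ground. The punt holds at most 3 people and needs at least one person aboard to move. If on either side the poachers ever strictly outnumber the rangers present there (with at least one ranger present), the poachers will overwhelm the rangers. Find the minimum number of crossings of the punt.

Counting alone: each trip to the dry ground takes at most 3 across and each return brings at least 1 back, so after t trips out (and t−1 returns) at most 3t − (t−1) of the 10 are across; that first reaches 10 at t = 5, so at least 9 crossings are needed.
The safety rule pushes this higher. Following every safe sequence of crossings, the most of the 10 that can be at the dry ground as the punt arrives there on crossing 9 is 9 — never all 10.
So no plan with fewer than 11 crossings exists, and this one achieves 11:
1. 2 poachers → the dry ground.  (the marsh camp: 5R 3P; the dry ground: 0R 2P)
2. 1 poacher ← the marsh camp.  (the marsh camp: 5R 4P; the dry ground: 0R 1P)
3. 3 poachers → the dry ground.  (the marsh camp: 5R 1P; the dry ground: 0R 4P)
4. 1 poacher ← the marsh camp.  (the marsh camp: 5R 2P; the dry ground: 0R 3P)
5. 3 rangers → the dry ground.  (the marsh camp: 2R 2P; the dry ground: 3R 3P)
6. 1 ranger and 1 poacher ← the marsh camp.  (the marsh camp: 3R 3P; the dry ground: 2R 2P)
7. 3 rangers → the dry ground.  (the marsh camp: 0R 3P; the dry ground: 5R 2P)
8. 1 poacher ← the marsh camp.  (the marsh camp: 0R 4P; the dry ground: 5R 1P)
9. 2 poachers → the dry ground.  (the marsh camp: 0R 2P; the dry ground: 5R 3P)
10. 1 poacher ← the marsh camp.  (the marsh camp: 0R 3P; the dry ground: 5R 2P)
11. 3 poachers → the dry ground.  (the marsh camp: 0R 0P; the dry ground: 5R 5P)

11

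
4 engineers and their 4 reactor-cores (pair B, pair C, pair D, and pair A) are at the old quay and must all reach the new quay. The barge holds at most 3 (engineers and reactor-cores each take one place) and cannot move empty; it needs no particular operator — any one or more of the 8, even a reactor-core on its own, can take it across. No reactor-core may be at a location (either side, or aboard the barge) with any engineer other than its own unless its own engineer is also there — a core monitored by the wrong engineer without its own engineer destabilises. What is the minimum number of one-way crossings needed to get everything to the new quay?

Counting alone: each trip to the new quay takes at most 3 across and each return brings at least 1 back, so after t trips out (and t−1 returns) at most 3t − (t−1) of the 8 are across; that first reaches 8 at t = 4, so at least 7 crossings are needed.
The safety rule pushes this higher. Following every safe sequence of crossings, the most of the 8 that can be at the new quay as the barge arrives there on crossing 7 is 7 — never all 8.
So no plan with fewer than 9 crossings exists, and this one achieves 9:
1. engineer B and reactor-core B cross → the new quay.
2. engineer B crosses ← the old quay.
3. engineer B, engineer C, and reactor-core C cross → the new quay.
4. engineer B and reactor-core B cross ← the old quay.
5. engineer A, engineer B, and engineer D cross → the new quay.
6. reactor-core C crosses ← the old quay.
7. reactor-core B and reactor-core C cross → the new quay.
8. reactor-core B crosses ← the old quay.
9. reactor-core A, reactor-core B, and reactor-core D cross → the new quay.

9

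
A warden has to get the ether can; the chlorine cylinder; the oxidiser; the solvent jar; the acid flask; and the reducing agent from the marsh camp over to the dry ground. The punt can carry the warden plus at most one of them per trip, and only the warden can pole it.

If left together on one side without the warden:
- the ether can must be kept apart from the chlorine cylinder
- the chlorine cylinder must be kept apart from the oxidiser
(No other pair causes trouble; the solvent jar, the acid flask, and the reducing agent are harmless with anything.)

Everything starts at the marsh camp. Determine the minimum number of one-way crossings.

Counting alone: the warden can take at most 1 across per trip to the dry ground, so moving all 6 needs at least 6 loaded trips out, with a return between consecutive ones — at least 11 crossings.
The safety rule pushes this higher. Following every safe sequence of crossings, the most of the 6 that can be at the dry ground as the punt arrives there on crossing 11 is 5 — never all 6.
So no plan with fewer than 13 crossings exists, and this one achieves 13:
1. Warden goes to the dry ground with the chlorine cylinder.
2. Warden goes back to the marsh camp alone.
3. Warden goes to the dry ground with the ether can.
4. Warden goes back to the marsh camp with the chlorine cylinder.
5. Warden goes to the dry ground with the oxidiser.
6. Warden goes back to the marsh camp alone.
7. Warden goes to the dry ground with the solvent jar.
8. Warden goes back to the marsh camp alone.
9. Warden goes to the dry ground with the acid flask.
10. Warden goes back to the marsh camp alone.
11. Warden goes to the dry ground with the reducing agent.
12. Warden goes back to the marsh camp alone.
13. Warden goes to the dry ground with the chlorine cylinder.

13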